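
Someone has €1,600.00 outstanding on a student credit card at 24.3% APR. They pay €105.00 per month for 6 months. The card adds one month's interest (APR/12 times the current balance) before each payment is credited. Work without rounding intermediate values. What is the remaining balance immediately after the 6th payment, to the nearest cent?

Monthly rate r = 24.3%/12 = 2.025% = 0.02025.
Each month: B ← B·(1+r) − €105.00.
Month 1: interest €32.40; balance after payment €1,527.40.
Month 2: interest €30.93; balance after payment €1,453.33.
Month 3: interest €29.43; balance after payment €1,377.76.
Month 4: interest €27.90; balance after payment €1,300.66.
Month 5: interest €26.34; balance after payment €1,222.00.
Month 6: interest €24.75; balance after payment €1,141.74.

€1,141.74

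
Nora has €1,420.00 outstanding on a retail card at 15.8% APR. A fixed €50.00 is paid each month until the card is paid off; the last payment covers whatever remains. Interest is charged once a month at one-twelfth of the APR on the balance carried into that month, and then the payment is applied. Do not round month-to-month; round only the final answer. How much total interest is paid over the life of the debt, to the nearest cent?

Monthly rate r = 15.8%/12 = 1.31667% = 0.0131667.
Payoff takes n = ⌈−ln(1 − rB₀/P)/ln(1+r)⌉ = ⌈35.801⌉ = 36 payments; the last is €40.08.
Total paid = 35·€50.00 + €40.08 = €1,790.08.
Total interest = total paid − principal = €1,790.08 − €1,420.00 = €370.08.

€370.08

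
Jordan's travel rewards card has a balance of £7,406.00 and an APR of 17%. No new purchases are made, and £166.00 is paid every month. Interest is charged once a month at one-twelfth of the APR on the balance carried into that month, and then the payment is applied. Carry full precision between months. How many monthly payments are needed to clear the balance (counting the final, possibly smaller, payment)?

72 payments

Monthly rate r = 17%/12 = 1.41667% = 0.0141667.
Recurrence: B ← B·(1+r) − £166.00.
Month 1: interest £104.92; balance after payment £7,344.92.
Month 2: interest £104.05; balance after payment £7,282.97.
Closed form: n = −ln(1 − rB₀/P)/ln(1+r) = −ln(0.36796)/ln(1.01417) ≈ 71.071, so the balance reaches zero during payment 72.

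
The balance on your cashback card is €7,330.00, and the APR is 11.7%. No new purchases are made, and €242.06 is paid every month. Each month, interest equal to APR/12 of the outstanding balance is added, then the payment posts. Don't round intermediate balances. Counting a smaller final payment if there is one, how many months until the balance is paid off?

37 payments

Monthly rate r = 11.7%/12 = 0.975% = 0.00975.
Recurrence: B ← B·(1+r) − €242.06.
Month 1: interest €71.47; balance after payment €7,159.41.
Month 2: interest €69.80; balance after payment €6,987.15.
Closed form: n = −ln(1 − rB₀/P)/ln(1+r) = −ln(0.70475)/ln(1.00975) ≈ 36.063, so the balance reaches zero during payment 37.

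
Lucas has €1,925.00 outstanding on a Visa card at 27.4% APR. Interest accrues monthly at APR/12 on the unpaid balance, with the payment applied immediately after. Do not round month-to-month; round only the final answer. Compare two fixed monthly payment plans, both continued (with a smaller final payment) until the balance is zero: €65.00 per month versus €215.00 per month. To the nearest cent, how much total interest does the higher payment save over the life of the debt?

€1,068.46

Monthly rate r = 27.4%/12 = 2.28333% = 0.0228333.
At €65.00/mo: n = ⌈−ln(1 − rB₀/P)/ln(1+r)⌉ = 50 payments (last €61.74); total interest = total paid − €1,925.00 = €1,321.74.
At €215.00/mo: 11 payments (last €28.28); total interest €253.28.
Interest saved = €1,321.74 − €253.28 = €1,068.46.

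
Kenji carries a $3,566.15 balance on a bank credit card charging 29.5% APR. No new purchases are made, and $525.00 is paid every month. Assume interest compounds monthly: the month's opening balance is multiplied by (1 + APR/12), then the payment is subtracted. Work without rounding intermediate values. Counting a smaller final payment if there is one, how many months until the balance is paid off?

8 months

Monthly rate r = 29.5%/12 = 2.45833% = 0.0245833.
Recurrence: B ← B·(1+r) − $525.00.
Month 1: interest $87.67; balance after payment $3,128.82.
Month 2: interest $76.92; balance after payment $2,680.73.
Closed form: n = −ln(1 − rB₀/P)/ln(1+r) = −ln(0.83301)/ln(1.02458) ≈ 7.523, so the balance reaches zero during payment 8.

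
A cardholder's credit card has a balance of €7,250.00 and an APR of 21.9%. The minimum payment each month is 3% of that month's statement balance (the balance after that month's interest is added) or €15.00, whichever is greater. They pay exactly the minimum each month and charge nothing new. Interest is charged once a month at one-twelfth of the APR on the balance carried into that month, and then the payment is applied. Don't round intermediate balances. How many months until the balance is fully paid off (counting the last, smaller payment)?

Monthly rate r = 21.9%/12 = 1.825% = 0.01825.
While 3% of the post-interest balance exceeds €15.00, each month B ← (B·(1+r))·(1 − 0.03), i.e. B shrinks by the factor (1+r)·0.97 = 0.9877.
This holds for months 1–218. Entering month 219 the balance is €488.47; 3% of the post-interest balance is now below €15.00, so the flat €15.00 minimum applies from here.
From month 219 a fixed €15.00 at rate r clears €488.47 in 50 more payments. Total: 218 + 50 = 268 months.

268 months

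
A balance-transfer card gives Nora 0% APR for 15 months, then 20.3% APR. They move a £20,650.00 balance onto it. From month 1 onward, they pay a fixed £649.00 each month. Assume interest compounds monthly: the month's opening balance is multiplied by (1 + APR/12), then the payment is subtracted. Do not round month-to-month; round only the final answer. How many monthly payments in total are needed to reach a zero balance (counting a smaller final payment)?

Promo months 1–15 at r₀ = 0%/12 = 0; months 16+ at r₁ = 20.3%/12 = 0.0169167.
After month 15 (no interest yet): B = £20,650.00 − 15·£649.00 = £10,915.00.
Then at r₁ with £649.00/mo: n₂ = −ln(1 − r₁·B/P)/ln(1+r₁) ≈ 19.96 → 20 more payments.

35 months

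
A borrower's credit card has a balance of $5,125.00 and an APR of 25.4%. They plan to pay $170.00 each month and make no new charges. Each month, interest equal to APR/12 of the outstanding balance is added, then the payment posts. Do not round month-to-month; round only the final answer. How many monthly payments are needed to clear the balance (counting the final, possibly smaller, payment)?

Monthly rate r = 25.4%/12 = 2.11667% = 0.0211667.
Recurrence: B ← B·(1+r) − $170.00.
Month 1: interest $108.48; balance after payment $5,063.48.
Month 2: interest $107.18; balance after payment $5,000.66.
Closed form: n = −ln(1 − rB₀/P)/ln(1+r) = −ln(0.36189)/ln(1.02117) ≈ 48.526, so the balance reaches zero during payment 49.

49 payments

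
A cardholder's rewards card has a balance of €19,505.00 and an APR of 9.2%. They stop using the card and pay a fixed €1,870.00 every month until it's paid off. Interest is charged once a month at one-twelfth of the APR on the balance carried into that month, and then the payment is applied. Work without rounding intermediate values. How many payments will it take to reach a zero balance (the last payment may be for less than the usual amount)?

11 payments

Monthly rate r = 9.2%/12 = 0.766667% = 0.00766667.
Recurrence: B ← B·(1+r) − €1,870.00.
Month 1: interest €149.54; balance after payment €17,784.54.
Month 2: interest €136.35; balance after payment €16,050.89.
Closed form: n = −ln(1 − rB₀/P)/ln(1+r) = −ln(0.92003)/ln(1.00767) ≈ 10.913, so the balance reaches zero during payment 11.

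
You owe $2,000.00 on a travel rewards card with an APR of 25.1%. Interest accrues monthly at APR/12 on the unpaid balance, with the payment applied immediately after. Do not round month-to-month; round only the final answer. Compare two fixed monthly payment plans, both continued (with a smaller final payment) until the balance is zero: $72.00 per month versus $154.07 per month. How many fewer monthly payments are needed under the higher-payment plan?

Monthly rate r = 25.1%/12 = 2.09167% = 0.0209167.
At $72.00/mo: n = ⌈−ln(1 − rB₀/P)/ln(1+r)⌉ = 43 payments (last $1.72); total interest = total paid − $2,000.00 = $1,025.72.
At $154.07/mo: 16 payments (last $47.10); total interest $358.15.
Payments saved = 43 − 16 = 27.

27 fewer payments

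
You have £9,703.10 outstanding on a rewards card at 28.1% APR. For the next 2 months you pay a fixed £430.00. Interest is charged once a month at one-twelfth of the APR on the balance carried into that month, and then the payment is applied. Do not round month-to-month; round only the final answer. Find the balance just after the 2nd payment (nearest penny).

£9,292.78

Monthly rate r = 28.1%/12 = 2.34167% = 0.0234167.
Each month: B ← B·(1+r) − £430.00.
Month 1: interest £227.21; balance after payment £9,500.31.
Month 2: interest £222.47; balance after payment £9,292.78.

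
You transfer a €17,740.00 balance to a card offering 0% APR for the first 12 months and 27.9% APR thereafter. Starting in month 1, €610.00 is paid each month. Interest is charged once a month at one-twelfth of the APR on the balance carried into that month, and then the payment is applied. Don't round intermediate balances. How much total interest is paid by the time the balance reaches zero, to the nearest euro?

€3,012

Promo months 1–12 at r₀ = 0%/12 = 0; months 13+ at r₁ = 27.9%/12 = 0.02325.
After month 12 (no interest yet): B = €17,740.00 − 12·€610.00 = €10,420.00.
Then at r₁ with €610.00/mo: n₂ = −ln(1 − r₁·B/P)/ln(1+r₁) ≈ 22.02 → 23 more payments.
Total paid = 34·€610.00 + €12.13 = €20,752.13; interest = €20,752.13 − €17,740.00 = €3,012.13.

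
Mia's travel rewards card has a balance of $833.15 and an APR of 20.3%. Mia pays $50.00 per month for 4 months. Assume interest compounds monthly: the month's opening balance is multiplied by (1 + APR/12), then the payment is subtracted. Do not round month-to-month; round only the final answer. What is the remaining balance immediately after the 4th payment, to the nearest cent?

$685.84

Monthly rate r = 20.3%/12 = 1.69167% = 0.0169167.
Each month: B ← B·(1+r) − $50.00.
Month 1: interest $14.09; balance after payment $797.24.
Month 2: interest $13.49; balance after payment $760.73.
Month 3: interest $12.87; balance after payment $723.60.
Month 4: interest $12.24; balance after payment $685.84.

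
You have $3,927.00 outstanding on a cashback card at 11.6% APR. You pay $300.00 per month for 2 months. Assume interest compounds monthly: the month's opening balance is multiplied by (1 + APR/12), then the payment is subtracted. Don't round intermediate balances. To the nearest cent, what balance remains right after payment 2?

Monthly rate r = 11.6%/12 = 0.966667% = 0.00966667.
Each month: B ← B·(1+r) − $300.00.
Month 1: interest $37.96; balance after payment $3,664.96.
Month 2: interest $35.43; balance after payment $3,400.39.

$3,400.39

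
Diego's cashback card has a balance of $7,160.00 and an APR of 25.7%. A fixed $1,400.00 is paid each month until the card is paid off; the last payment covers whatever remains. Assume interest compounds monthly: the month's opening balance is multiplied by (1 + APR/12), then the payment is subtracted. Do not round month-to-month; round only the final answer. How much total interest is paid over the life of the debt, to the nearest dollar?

Monthly rate r = 25.7%/12 = 2.14167% = 0.0214167.
Payoff takes n = ⌈−ln(1 − rB₀/P)/ln(1+r)⌉ = ⌈5.474⌉ = 6 payments; the last is $667.95.
Total paid = 5·$1,400.00 + $667.95 = $7,667.95.
Total interest = total paid − principal = $7,667.95 − $7,160.00 = $507.95.

$508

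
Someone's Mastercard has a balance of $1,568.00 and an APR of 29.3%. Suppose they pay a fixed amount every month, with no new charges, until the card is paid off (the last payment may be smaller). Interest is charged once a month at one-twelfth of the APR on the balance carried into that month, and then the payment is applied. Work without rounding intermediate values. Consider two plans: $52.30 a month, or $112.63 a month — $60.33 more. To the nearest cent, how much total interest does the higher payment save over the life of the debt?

$915.52

Monthly rate r = 29.3%/12 = 2.44167% = 0.0244167.
At $52.30/mo: n = ⌈−ln(1 − rB₀/P)/ln(1+r)⌉ = 55 payments (last $31.01); total interest = total paid − $1,568.00 = $1,287.21.
At $112.63/mo: 18 payments (last $24.98); total interest $371.69.
Interest saved = $1,287.21 − $371.69 = $915.52.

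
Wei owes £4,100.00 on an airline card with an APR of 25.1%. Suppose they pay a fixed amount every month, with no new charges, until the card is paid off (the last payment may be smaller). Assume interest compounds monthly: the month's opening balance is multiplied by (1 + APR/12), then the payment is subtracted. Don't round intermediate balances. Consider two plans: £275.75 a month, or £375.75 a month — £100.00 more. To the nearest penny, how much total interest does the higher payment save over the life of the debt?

£258.67

Monthly rate r = 25.1%/12 = 2.09167% = 0.0209167.
At £275.75/mo: n = ⌈−ln(1 − rB₀/P)/ln(1+r)⌉ = 18 payments (last £274.40); total interest = total paid − £4,100.00 = £862.15.
At £375.75/mo: 13 payments (last £194.48); total interest £603.48.
Interest saved = £862.15 − £603.48 = £258.67.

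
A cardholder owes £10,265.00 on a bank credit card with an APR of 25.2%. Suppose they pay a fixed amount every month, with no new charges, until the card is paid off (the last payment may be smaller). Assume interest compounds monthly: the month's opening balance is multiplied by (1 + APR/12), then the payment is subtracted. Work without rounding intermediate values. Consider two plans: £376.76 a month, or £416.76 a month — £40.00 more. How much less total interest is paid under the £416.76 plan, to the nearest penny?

£787.87

Monthly rate r = 25.2%/12 = 2.1% = 0.021.
At £376.76/mo: n = ⌈−ln(1 − rB₀/P)/ln(1+r)⌉ = 41 payments (last £321.23); total interest = total paid − £10,265.00 = £5,126.63.
At £416.76/mo: 36 payments (last £17.16); total interest £4,338.76.
Interest saved = £5,126.63 − £4,338.76 = £787.87.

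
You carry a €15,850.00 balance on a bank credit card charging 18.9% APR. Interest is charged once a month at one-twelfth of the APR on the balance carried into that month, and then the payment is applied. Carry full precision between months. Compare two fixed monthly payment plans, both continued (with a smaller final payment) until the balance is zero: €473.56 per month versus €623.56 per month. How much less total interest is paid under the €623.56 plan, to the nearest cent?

€2,290.14

Monthly rate r = 18.9%/12 = 1.575% = 0.01575.
At €473.56/mo: n = ⌈−ln(1 − rB₀/P)/ln(1+r)⌉ = 48 payments (last €439.57); total interest = total paid − €15,850.00 = €6,846.89.
At €623.56/mo: 33 payments (last €452.83); total interest €4,556.75.
Interest saved = €6,846.89 − €4,556.75 = €2,290.14.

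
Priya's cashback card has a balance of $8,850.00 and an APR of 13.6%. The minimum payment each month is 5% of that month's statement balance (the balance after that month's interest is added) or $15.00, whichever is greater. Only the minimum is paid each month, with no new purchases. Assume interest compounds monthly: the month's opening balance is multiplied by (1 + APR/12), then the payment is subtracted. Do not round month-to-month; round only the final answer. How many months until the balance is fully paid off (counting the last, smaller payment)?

108 months

Monthly rate r = 13.6%/12 = 1.13333% = 0.0113333.
While 5% of the post-interest balance exceeds $15.00, each month B ← (B·(1+r))·(1 − 0.05), i.e. B shrinks by the factor (1+r)·0.95 = 0.96077.
This holds for months 1–85. Entering month 86 the balance is $294.76; 5% of the post-interest balance is now below $15.00, so the flat $15.00 minimum applies from here.
From month 86 a fixed $15.00 at rate r clears $294.76 in 23 more payments. Total: 85 + 23 = 108 months.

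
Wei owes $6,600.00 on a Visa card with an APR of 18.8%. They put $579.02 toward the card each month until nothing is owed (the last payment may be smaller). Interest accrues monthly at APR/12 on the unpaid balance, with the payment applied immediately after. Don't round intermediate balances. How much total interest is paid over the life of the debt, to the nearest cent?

$728.26

Monthly rate r = 18.8%/12 = 1.56667% = 0.0156667.
Payoff takes n = ⌈−ln(1 − rB₀/P)/ln(1+r)⌉ = ⌈12.655⌉ = 13 payments; the last is $380.02.
Total paid = 12·$579.02 + $380.02 = $7,328.26.
Total interest = total paid − principal = $7,328.26 − $6,600.00 = $728.26.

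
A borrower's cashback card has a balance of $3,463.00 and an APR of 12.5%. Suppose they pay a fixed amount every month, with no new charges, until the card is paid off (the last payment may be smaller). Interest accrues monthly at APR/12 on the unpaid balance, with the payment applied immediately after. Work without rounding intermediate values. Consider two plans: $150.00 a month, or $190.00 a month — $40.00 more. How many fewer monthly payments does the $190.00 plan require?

Monthly rate r = 12.5%/12 = 1.04167% = 0.0104167.
At $150.00/mo: n = ⌈−ln(1 − rB₀/P)/ln(1+r)⌉ = 27 payments (last $81.89); total interest = total paid − $3,463.00 = $518.89.
At $190.00/mo: 21 payments (last $60.52); total interest $397.52.
Payments saved = 27 − 21 = 6.

6 fewer payments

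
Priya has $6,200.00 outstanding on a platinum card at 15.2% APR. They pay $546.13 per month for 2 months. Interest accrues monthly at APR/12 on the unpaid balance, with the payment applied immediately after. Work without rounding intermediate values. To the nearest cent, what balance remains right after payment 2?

$5,258.88

Monthly rate r = 15.2%/12 = 1.26667% = 0.0126667.
Each month: B ← B·(1+r) − $546.13.
Month 1: interest $78.53; balance after payment $5,732.40.
Month 2: interest $72.61; balance after payment $5,258.88.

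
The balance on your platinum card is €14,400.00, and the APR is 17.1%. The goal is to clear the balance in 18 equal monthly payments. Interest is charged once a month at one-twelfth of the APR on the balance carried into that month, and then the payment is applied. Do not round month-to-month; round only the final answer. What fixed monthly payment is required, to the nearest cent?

Monthly rate r = 17.1%/12 = 1.425% = 0.01425.
Level-payment amortization: P = B₀·r / (1 − (1+r)^(−n)) = 14400.00·0.01425 / (1 − 1.01425^(−18)).
Denominator 1 − (1+r)^(−18) = 0.224842943.
P = 205.2 / 0.224842943 ≈ 912.64.

€912.64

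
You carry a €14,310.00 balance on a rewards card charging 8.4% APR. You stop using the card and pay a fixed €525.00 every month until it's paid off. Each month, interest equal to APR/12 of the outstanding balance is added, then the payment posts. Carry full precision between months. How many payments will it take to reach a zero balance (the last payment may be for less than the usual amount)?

31 months

Monthly rate r = 8.4%/12 = 0.7% = 0.007.
Recurrence: B ← B·(1+r) − €525.00.
Month 1: interest €100.17; balance after payment €13,885.17.
Month 2: interest €97.20; balance after payment €13,457.37.
Closed form: n = −ln(1 − rB₀/P)/ln(1+r) = −ln(0.8092)/ln(1.007) ≈ 30.350, so the balance reaches zero during payment 31.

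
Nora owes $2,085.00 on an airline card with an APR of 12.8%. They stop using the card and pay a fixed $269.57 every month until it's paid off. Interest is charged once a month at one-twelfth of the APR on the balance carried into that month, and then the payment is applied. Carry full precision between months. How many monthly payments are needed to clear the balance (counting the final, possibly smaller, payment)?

9 payments

Monthly rate r = 12.8%/12 = 1.06667% = 0.0106667.
Recurrence: B ← B·(1+r) − $269.57.
Month 1: interest $22.24; balance after payment $1,837.67.
Month 2: interest $19.60; balance after payment $1,587.70.
Closed form: n = −ln(1 − rB₀/P)/ln(1+r) = −ln(0.9175)/ln(1.01067) ≈ 8.115, so the balance reaches zero during payment 9.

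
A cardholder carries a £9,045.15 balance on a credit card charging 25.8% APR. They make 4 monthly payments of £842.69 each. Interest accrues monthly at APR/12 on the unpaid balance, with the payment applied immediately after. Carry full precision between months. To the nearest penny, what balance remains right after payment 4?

Monthly rate r = 25.8%/12 = 2.15% = 0.0215.
Each month: B ← B·(1+r) − £842.69.
Month 1: interest £194.47; balance after payment £8,396.93.
Month 2: interest £180.53; balance after payment £7,734.77.
Month 3: interest £166.30; balance after payment £7,058.38.
Month 4: interest £151.76; balance after payment £6,367.45.

£6,367.45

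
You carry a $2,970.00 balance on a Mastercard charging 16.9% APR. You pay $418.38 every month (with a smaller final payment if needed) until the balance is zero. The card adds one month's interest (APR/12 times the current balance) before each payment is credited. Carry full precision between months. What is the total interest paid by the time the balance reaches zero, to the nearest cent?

$181.88

Monthly rate r = 16.9%/12 = 1.40833% = 0.0140833.
Payoff takes n = ⌈−ln(1 − rB₀/P)/ln(1+r)⌉ = ⌈7.532⌉ = 8 payments; the last is $223.22.
Total paid = 7·$418.38 + $223.22 = $3,151.88.
Total interest = total paid − principal = $3,151.88 − $2,970.00 = $181.88.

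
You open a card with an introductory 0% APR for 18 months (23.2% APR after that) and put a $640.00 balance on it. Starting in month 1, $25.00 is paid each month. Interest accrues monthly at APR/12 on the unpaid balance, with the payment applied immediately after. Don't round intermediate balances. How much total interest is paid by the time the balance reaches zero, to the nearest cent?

$17.53

Promo months 1–18 at r₀ = 0%/12 = 0; months 19+ at r₁ = 23.2%/12 = 0.0193333.
After month 18 (no interest yet): B = $640.00 − 18·$25.00 = $190.00.
Then at r₁ with $25.00/mo: n₂ = −ln(1 − r₁·B/P)/ln(1+r₁) ≈ 8.30 → 9 more payments.
Total paid = 26·$25.00 + $7.53 = $657.53; interest = $657.53 − $640.00 = $17.53.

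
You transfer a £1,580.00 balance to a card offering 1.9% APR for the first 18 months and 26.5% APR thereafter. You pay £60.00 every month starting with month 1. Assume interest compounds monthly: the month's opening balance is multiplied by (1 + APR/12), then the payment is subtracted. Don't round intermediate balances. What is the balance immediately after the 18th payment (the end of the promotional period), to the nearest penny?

Promo months 1–18 at r₀ = 1.9%/12 = 0.00158333; months 19+ at r₁ = 26.5%/12 = 0.0220833.
After month 18: iterate B ← B·(1+r₀) − £60.00 for 18 months → £530.98.

£530.98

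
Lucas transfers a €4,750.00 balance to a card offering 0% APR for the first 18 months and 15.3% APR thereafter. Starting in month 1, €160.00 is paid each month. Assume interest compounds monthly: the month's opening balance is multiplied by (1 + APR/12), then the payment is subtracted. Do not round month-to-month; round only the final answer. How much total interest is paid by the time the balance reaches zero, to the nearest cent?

Promo months 1–18 at r₀ = 0%/12 = 0; months 19+ at r₁ = 15.3%/12 = 0.01275.
After month 18 (no interest yet): B = €4,750.00 − 18·€160.00 = €1,870.00.
Then at r₁ with €160.00/mo: n₂ = −ln(1 − r₁·B/P)/ln(1+r₁) ≈ 12.74 → 13 more payments.
Total paid = 30·€160.00 + €118.01 = €4,918.01; interest = €4,918.01 − €4,750.00 = €168.01.

€168.01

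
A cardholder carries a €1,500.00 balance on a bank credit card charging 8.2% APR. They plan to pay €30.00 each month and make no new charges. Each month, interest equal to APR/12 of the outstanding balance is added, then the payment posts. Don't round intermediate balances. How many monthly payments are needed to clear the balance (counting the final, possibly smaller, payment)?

62 payments

Monthly rate r = 8.2%/12 = 0.683333% = 0.00683333.
Recurrence: B ← B·(1+r) − €30.00.
Month 1: interest €10.25; balance after payment €1,480.25.
Month 2: interest €10.12; balance after payment €1,460.37.
Closed form: n = −ln(1 − rB₀/P)/ln(1+r) = −ln(0.65833)/ln(1.00683) ≈ 61.386, so the balance reaches zero during payment 62.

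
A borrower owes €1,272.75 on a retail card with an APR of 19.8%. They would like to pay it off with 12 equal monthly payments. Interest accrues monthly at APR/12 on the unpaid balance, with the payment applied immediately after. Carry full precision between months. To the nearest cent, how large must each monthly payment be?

€117.78

Monthly rate r = 19.8%/12 = 1.65% = 0.0165.
Level-payment amortization: P = B₀·r / (1 − (1+r)^(−n)) = 1272.75·0.0165 / (1 − 1.0165^(−12)).
Denominator 1 − (1+r)^(−12) = 0.178303562.
P = 21.0004 / 0.178303562 ≈ 117.78.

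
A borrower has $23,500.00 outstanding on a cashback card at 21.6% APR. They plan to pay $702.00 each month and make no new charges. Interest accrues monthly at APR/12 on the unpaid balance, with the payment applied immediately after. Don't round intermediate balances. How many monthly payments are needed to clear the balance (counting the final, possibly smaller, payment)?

Monthly rate r = 21.6%/12 = 1.8% = 0.018.
Recurrence: B ← B·(1+r) − $702.00.
Month 1: interest $423.00; balance after payment $23,221.00.
Month 2: interest $417.98; balance after payment $22,936.98.
Closed form: n = −ln(1 − rB₀/P)/ln(1+r) = −ln(0.39744)/ln(1.018) ≈ 51.722, so the balance reaches zero during payment 52.

52 payments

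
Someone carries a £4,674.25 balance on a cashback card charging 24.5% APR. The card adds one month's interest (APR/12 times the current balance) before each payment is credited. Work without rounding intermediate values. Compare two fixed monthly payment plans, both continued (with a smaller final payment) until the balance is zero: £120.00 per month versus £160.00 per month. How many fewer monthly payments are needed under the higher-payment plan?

Monthly rate r = 24.5%/12 = 2.04167% = 0.0204167.
At £120.00/mo: n = ⌈−ln(1 − rB₀/P)/ln(1+r)⌉ = 79 payments (last £57.36); total interest = total paid − £4,674.25 = £4,743.11.
At £160.00/mo: 45 payments (last £144.05); total interest £2,509.80.
Payments saved = 79 − 45 = 34.

34 fewer payments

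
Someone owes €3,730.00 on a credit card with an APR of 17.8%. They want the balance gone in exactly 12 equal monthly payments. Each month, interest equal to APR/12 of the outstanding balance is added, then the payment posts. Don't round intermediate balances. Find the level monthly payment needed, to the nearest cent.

Monthly rate r = 17.8%/12 = 1.48333% = 0.0148333.
Level-payment amortization: P = B₀·r / (1 − (1+r)^(−n)) = 3730.00·0.0148333 / (1 − 1.01483^(−12)).
Denominator 1 − (1+r)^(−12) = 0.161962764.
P = 55.3283 / 0.161962764 ≈ 341.61.

€341.61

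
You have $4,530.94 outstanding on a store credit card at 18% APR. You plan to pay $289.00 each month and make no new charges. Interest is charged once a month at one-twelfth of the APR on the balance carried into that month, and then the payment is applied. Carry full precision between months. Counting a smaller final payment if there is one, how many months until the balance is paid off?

Monthly rate r = 18%/12 = 1.5% = 0.015.
Recurrence: B ← B·(1+r) − $289.00.
Month 1: interest $67.96; balance after payment $4,309.90.
Month 2: interest $64.65; balance after payment $4,085.55.
Closed form: n = −ln(1 − rB₀/P)/ln(1+r) = −ln(0.76483)/ln(1.015) ≈ 18.007, so the balance reaches zero during payment 19.

19 months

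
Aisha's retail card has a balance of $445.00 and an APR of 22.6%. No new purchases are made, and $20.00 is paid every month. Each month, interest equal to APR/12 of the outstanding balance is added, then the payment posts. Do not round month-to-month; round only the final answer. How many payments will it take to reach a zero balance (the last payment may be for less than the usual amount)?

30 payments

Monthly rate r = 22.6%/12 = 1.88333% = 0.0188333.
Recurrence: B ← B·(1+r) − $20.00.
Month 1: interest $8.38; balance after payment $433.38.
Month 2: interest $8.16; balance after payment $421.54.
Closed form: n = −ln(1 − rB₀/P)/ln(1+r) = −ln(0.58096)/ln(1.01883) ≈ 29.107, so the balance reaches zero during payment 30.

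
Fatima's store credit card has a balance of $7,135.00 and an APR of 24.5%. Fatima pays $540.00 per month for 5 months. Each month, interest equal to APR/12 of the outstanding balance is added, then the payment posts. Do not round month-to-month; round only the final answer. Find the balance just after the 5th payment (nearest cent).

$5,081.20

Monthly rate r = 24.5%/12 = 2.04167% = 0.0204167.
Each month: B ← B·(1+r) − $540.00.
Month 1: interest $145.67; balance after payment $6,740.67.
Month 2: interest $137.62; balance after payment $6,338.29.
Month 3: interest $129.41; balance after payment $5,927.70.
Month 4: interest $121.02; balance after payment $5,508.73.
Month 5: interest $112.47; balance after payment $5,081.20.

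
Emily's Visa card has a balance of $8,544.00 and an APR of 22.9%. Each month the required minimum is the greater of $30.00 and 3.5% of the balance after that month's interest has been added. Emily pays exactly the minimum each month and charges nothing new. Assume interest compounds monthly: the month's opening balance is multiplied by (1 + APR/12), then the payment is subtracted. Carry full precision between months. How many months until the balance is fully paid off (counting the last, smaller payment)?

Monthly rate r = 22.9%/12 = 1.90833% = 0.0190833.
While 3.5% of the post-interest balance exceeds $30.00, each month B ← (B·(1+r))·(1 − 0.035), i.e. B shrinks by the factor (1+r)·0.965 = 0.98342.
This holds for months 1–139. Entering month 140 the balance is $835.81; 3.5% of the post-interest balance is now below $30.00, so the flat $30.00 minimum applies from here.
From month 140 a fixed $30.00 at rate r clears $835.81 in 41 more payments. Total: 139 + 41 = 180 months.

180 months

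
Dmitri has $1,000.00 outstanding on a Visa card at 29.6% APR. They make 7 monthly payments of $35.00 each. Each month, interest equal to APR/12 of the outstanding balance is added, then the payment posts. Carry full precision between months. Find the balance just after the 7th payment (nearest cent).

$922.09

Monthly rate r = 29.6%/12 = 2.46667% = 0.0246667.
Each month: B ← B·(1+r) − $35.00.
Month 1: interest $24.67; balance after payment $989.67.
Month 2: interest $24.41; balance after payment $979.08.
Month 3: interest $24.15; balance after payment $968.23.
Month 4: interest $23.88; balance after payment $957.11.
Month 5: interest $23.61; balance after payment $945.72.
Month 6: interest $23.33; balance after payment $934.05.
Month 7: interest $23.04; balance after payment $922.09.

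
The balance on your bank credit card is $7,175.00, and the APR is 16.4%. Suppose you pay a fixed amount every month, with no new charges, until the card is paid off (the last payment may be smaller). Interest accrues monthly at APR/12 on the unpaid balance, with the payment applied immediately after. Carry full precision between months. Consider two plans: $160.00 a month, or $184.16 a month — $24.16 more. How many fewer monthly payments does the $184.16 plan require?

13 fewer payments

Monthly rate r = 16.4%/12 = 1.36667% = 0.0136667.
At $160.00/mo: n = ⌈−ln(1 − rB₀/P)/ln(1+r)⌉ = 70 payments (last $145.85); total interest = total paid − $7,175.00 = $4,010.85.
At $184.16/mo: 57 payments (last $1.71); total interest $3,139.67.
Payments saved = 70 − 57 = 13.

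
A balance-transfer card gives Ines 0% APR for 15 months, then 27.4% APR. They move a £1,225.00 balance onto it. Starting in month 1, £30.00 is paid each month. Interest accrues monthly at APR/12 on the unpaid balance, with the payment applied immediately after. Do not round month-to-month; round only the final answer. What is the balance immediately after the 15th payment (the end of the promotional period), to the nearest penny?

£775.00

Promo months 1–15 at r₀ = 0%/12 = 0; months 16+ at r₁ = 27.4%/12 = 0.0228333.
After month 15 (no interest yet): B = £1,225.00 − 15·£30.00 = £775.00.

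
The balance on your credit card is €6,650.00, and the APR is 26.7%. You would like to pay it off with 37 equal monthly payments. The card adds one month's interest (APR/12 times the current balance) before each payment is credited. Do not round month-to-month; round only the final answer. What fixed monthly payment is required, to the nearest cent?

Monthly rate r = 26.7%/12 = 2.225% = 0.02225.
Level-payment amortization: P = B₀·r / (1 − (1+r)^(−n)) = 6650.00·0.02225 / (1 − 1.02225^(−37)).
Denominator 1 − (1+r)^(−37) = 0.557017481.
P = 147.963 / 0.557017481 ≈ 265.63.

€265.63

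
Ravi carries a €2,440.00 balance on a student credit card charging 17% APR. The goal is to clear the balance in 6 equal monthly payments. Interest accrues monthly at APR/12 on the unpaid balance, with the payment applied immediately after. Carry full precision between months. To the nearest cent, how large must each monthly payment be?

Monthly rate r = 17%/12 = 1.41667% = 0.0141667.
Level-payment amortization: P = B₀·r / (1 − (1+r)^(−n)) = 2440.00·0.0141667 / (1 − 1.01417^(−6)).
Denominator 1 − (1+r)^(−6) = 0.0809396993.
P = 34.5667 / 0.0809396993 ≈ 427.07.

€427.07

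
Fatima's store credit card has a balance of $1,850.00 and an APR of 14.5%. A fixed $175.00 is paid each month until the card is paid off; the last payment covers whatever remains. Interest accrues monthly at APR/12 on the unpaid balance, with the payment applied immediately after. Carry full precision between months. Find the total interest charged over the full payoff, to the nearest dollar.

$141

Monthly rate r = 14.5%/12 = 1.20833% = 0.0120833.
Payoff takes n = ⌈−ln(1 − rB₀/P)/ln(1+r)⌉ = ⌈11.378⌉ = 12 payments; the last is $66.48.
Total paid = 11·$175.00 + $66.48 = $1,991.48.
Total interest = total paid − principal = $1,991.48 − $1,850.00 = $141.48.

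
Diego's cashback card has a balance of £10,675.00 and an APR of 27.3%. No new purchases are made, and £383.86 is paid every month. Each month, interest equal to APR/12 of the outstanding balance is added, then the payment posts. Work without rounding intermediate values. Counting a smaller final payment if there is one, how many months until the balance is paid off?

45 payments

Monthly rate r = 27.3%/12 = 2.275% = 0.02275.
Recurrence: B ← B·(1+r) − £383.86.
Month 1: interest £242.86; balance after payment £10,534.00.
Month 2: interest £239.65; balance after payment £10,389.78.
Closed form: n = −ln(1 − rB₀/P)/ln(1+r) = −ln(0.36733)/ln(1.02275) ≈ 44.520, so the balance reaches zero during payment 45.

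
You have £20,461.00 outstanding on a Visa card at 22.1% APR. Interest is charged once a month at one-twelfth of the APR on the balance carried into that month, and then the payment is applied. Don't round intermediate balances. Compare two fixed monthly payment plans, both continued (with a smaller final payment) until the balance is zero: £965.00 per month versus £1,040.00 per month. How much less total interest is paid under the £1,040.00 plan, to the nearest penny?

£538.08

Monthly rate r = 22.1%/12 = 1.84167% = 0.0184167.
At £965.00/mo: n = ⌈−ln(1 − rB₀/P)/ln(1+r)⌉ = 28 payments (last £126.55); total interest = total paid − £20,461.00 = £5,720.55.
At £1,040.00/mo: 25 payments (last £683.47); total interest £5,182.47.
Interest saved = £5,720.55 − £5,182.47 = £538.08.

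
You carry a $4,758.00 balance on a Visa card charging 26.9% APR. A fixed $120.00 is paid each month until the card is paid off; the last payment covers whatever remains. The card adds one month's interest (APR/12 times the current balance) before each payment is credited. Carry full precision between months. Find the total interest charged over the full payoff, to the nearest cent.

Monthly rate r = 26.9%/12 = 2.24167% = 0.0224167.
Payoff takes n = ⌈−ln(1 − rB₀/P)/ln(1+r)⌉ = ⌈99.084⌉ = 100 payments; the last is $10.23.
Total paid = 99·$120.00 + $10.23 = $11,890.23.
Total interest = total paid − principal = $11,890.23 − $4,758.00 = $7,132.23.

$7,132.23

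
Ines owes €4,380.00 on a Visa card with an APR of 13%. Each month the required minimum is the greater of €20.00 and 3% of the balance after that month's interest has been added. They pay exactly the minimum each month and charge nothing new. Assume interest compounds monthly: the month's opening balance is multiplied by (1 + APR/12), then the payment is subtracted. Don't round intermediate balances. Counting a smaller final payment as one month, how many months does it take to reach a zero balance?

138 months

Monthly rate r = 13%/12 = 1.08333% = 0.0108333.
While 3% of the post-interest balance exceeds €20.00, each month B ← (B·(1+r))·(1 − 0.03), i.e. B shrinks by the factor (1+r)·0.97 = 0.98051.
This holds for months 1–97. Entering month 98 the balance is €649.01; 3% of the post-interest balance is now below €20.00, so the flat €20.00 minimum applies from here.
From month 98 a fixed €20.00 at rate r clears €649.01 in 41 more payments. Total: 97 + 41 = 138 months.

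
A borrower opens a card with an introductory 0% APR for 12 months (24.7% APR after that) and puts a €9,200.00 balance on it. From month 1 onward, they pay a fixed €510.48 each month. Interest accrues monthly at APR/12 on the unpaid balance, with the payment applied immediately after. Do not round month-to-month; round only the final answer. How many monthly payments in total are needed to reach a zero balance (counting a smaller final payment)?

Promo months 1–12 at r₀ = 0%/12 = 0; months 13+ at r₁ = 24.7%/12 = 0.0205833.
After month 12 (no interest yet): B = €9,200.00 − 12·€510.48 = €3,074.24.
Then at r₁ with €510.48/mo: n₂ = −ln(1 − r₁·B/P)/ln(1+r₁) ≈ 6.50 → 7 more payments.

19 months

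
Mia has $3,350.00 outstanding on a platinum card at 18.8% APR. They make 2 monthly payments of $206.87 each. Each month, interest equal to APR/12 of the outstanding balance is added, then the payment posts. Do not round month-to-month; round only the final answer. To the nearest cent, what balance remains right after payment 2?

Monthly rate r = 18.8%/12 = 1.56667% = 0.0156667.
Each month: B ← B·(1+r) − $206.87.
Month 1: interest $52.48; balance after payment $3,195.61.
Month 2: interest $50.06; balance after payment $3,038.81.

$3,038.81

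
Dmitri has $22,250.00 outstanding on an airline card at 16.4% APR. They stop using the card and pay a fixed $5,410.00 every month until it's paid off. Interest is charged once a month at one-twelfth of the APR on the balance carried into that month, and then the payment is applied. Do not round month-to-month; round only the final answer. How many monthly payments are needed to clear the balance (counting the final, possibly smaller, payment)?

5 payments

Monthly rate r = 16.4%/12 = 1.36667% = 0.0136667.
Recurrence: B ← B·(1+r) − $5,410.00.
Month 1: interest $304.08; balance after payment $17,144.08.
Month 2: interest $234.30; balance after payment $11,968.39.
Month 3: interest $163.57; balance after payment $6,721.95.
Month 4: interest $91.87; balance after payment $1,403.82.
Month 5: interest $19.19; balance after payment $0.00.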